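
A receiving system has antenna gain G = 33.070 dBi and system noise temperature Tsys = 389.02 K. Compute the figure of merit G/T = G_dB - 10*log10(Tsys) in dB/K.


G/T = 33.070 - 10*log10(389.02) = 33.070 - 25.89972 = 7.170 dB/K

7.170 dB/K


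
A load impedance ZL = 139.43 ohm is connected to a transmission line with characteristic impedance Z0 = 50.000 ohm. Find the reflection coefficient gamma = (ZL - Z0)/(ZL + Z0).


gamma = (139.43 - 50.000) / (139.43 + 50.000) = 0.4721

0.4721


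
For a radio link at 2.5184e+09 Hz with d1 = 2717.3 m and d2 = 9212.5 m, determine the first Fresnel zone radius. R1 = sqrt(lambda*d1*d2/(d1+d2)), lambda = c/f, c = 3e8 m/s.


lambda = c / f = 3.0000e+08 / 2.5184e+09 = 0.1191233 m
R1 = sqrt(0.1191233 * 2717.3 * 9212.5 / (2717.3 + 9212.5)) = 15.81 m

15.81 m


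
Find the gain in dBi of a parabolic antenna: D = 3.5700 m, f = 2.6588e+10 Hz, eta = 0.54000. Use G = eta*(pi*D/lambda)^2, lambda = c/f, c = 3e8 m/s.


lambda = c / f = 3.0000e+08 / 2.6588e+10 = 0.01128329 m
G_linear = 0.54000 * (pi * 3.5700 / 0.01128329)^2 = 533529.5
G_dBi = 10 * log10(533529.5) = 57.27 dBi

57.27 dBi


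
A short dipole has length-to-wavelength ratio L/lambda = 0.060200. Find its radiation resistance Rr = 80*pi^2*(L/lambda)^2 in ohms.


Rr = 80 * pi^2 * (0.060200)^2 = 80 * 9.869604 * 3.624040e-03 = 2.861 ohm

2.861 ohm


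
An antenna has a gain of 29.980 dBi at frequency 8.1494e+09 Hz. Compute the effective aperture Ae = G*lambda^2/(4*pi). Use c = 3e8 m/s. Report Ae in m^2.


lambda = c / f = 3.0000e+08 / 8.1494e+09 = 0.03681253 m
G_linear = 10^(29.980/10) = 995.4054
Ae = G_linear * lambda^2 / (4*pi) = 995.4054 * 0.03681253^2 / (4*pi) = 0.1073 m^2

0.1073 m^2


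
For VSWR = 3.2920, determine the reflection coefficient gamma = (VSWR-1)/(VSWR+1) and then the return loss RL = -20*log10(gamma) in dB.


gamma = (3.2920 - 1) / (3.2920 + 1) = 0.5340168
RL = -20 * log10(0.5340168) = 5.449 dB

5.449 dB


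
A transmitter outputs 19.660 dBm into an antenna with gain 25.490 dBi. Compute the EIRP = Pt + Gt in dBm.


EIRP = Pt + Gt = 19.660 + 25.490 = 45.15 dBm

45.15 dBm


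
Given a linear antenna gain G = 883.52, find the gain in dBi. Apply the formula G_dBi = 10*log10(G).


G_dBi = 10 * log10(883.52) = 29.46 dBi

29.46 dBi


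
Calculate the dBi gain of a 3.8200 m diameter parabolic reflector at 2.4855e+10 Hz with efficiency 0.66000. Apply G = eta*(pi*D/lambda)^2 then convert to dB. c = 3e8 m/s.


lambda = c / f = 3.0000e+08 / 2.4855e+10 = 0.01207001 m
G_linear = 0.66000 * (pi * 3.8200 / 0.01207001)^2 = 652461.9
G_dBi = 10 * log10(652461.9) = 58.15 dBi

58.15 dBi


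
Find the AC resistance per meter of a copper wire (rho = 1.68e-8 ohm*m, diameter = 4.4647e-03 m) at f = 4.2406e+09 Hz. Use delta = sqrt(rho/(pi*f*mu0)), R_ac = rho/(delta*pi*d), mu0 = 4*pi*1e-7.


delta = sqrt(1.68e-8 / (pi * 4.2406e+09 * 4*pi*1e-7)) = 1.001754e-06 m
R_ac = 1.68e-8 / (1.001754e-06 * pi * 4.4647e-03) = 1.196 ohm/m

1.196 ohm/m


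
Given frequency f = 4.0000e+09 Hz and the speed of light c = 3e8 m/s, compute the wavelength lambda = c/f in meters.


lambda = c / f = 3.0000e+08 / 4.0000e+09 = 0.07500 m

0.07500 m


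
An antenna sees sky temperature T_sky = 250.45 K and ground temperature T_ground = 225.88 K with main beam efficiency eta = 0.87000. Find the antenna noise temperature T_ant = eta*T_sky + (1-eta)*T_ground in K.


T_ant = 0.87000 * 250.45 + (1 - 0.87000) * 225.88 = 247.3 K

247.3 K


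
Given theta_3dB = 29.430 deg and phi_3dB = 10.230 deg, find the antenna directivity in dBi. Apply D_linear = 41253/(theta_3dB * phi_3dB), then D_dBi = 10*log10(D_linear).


D_linear = 41253 / (29.430 * 10.230) = 137.0218
D_dBi = 10 * log10(137.0218) = 21.37 dBi

21.37 dBi


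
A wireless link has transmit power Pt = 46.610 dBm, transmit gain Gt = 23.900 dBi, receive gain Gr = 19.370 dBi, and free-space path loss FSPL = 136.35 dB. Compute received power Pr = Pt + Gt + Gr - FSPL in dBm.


Pr = 46.610 + 23.900 + 19.370 - 136.35 = -46.47 dBm

-46.47 dBm


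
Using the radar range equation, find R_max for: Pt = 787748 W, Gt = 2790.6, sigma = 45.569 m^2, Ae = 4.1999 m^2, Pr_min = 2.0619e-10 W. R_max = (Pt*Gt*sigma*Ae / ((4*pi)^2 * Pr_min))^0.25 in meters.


R^4 = 787748*2790.6*45.569*4.1999 / ((4*pi)^2 * 2.0619e-10) = 1.292129e+19
R_max = 1.292129e+19^0.25 = 59955 m

59955 m


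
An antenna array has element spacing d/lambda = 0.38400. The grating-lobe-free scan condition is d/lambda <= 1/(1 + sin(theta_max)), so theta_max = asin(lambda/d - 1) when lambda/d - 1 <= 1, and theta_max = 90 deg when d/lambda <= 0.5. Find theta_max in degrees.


lambda/d - 1 = 1/0.38400 - 1 = 1.604167 >= 1
d/lambda <= 0.5, so the array can scan to endfire without grating lobes: theta_max = 90 deg

90 deg


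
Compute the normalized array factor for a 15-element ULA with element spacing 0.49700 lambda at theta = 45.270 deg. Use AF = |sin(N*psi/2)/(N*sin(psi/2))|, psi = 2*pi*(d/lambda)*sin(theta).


psi = 2*pi*0.49700*sin(45.270 deg) = 2.218494 rad
AF = |sin(15*2.218494/2) / (15*sin(2.218494/2))| = 0.05972

0.05972


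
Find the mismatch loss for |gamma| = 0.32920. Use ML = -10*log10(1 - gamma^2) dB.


ML = -10 * log10(1 - 0.32920^2) = -10 * log10(0.89162736) = 0.4982 dB

0.4982 dB


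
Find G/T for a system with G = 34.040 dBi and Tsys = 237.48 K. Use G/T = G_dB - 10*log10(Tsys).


G/T = 34.040 - 10*log10(237.48) = 34.040 - 23.75627 = 10.28 dB/K

10.28 dB/K


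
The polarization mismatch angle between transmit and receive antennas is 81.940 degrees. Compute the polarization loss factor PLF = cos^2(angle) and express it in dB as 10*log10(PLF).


PLF_linear = cos^2(81.940 deg) = 0.01965885
PLF_dB = 10 * log10(0.01965885) = -17.06 dB

-17.06 dB


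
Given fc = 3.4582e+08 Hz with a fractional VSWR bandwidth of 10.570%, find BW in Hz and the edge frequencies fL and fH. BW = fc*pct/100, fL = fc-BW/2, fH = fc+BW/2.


BW = 3.4582e+08 * 10.570/100 = 3.655317e+07 Hz
fL = 3.4582e+08 - 3.655317e+07/2 = 3.275e+08 Hz
fH = 3.4582e+08 + 3.655317e+07/2 = 3.641e+08 Hz

BW=3.655e+07 Hz, fL=3.275e+08 Hz, fH=3.641e+08 Hz


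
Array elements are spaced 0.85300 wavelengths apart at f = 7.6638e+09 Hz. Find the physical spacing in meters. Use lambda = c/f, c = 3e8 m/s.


lambda = c / f = 3.0000e+08 / 7.6638e+09 = 0.03914507 m
d = 0.85300 * 0.03914507 = 0.03339 m

0.03339 m


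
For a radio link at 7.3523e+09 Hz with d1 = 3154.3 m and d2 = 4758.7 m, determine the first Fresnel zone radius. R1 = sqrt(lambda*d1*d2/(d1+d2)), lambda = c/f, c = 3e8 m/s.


lambda = c / f = 3.0000e+08 / 7.3523e+09 = 0.04080356 m
R1 = sqrt(0.04080356 * 3154.3 * 4758.7 / (3154.3 + 4758.7)) = 8.798 m

8.798 m


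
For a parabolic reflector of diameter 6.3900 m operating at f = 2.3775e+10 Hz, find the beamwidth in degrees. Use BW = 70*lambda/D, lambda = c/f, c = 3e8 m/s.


lambda = c / f = 3.0000e+08 / 2.3775e+10 = 0.01261830 m
BW = 70 * 0.01261830 / 6.3900 = 0.1382 deg

0.1382 deg


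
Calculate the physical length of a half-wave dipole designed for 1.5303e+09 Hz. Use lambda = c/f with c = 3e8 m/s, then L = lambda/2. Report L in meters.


lambda = c / f = 3.0000e+08 / 1.5303e+09 = 0.1960400 m
L = lambda / 2 = 0.1960400 / 2 = 0.09802 m

0.09802 m


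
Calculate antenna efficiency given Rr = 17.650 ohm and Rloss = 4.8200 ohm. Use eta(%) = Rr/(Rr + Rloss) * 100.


eta = 17.650 / (17.650 + 4.8200) * 100 = 78.55%

78.55%


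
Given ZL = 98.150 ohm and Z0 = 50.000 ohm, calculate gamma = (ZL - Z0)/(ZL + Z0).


gamma = (98.150 - 50.000) / (98.150 + 50.000) = 0.3250

0.3250


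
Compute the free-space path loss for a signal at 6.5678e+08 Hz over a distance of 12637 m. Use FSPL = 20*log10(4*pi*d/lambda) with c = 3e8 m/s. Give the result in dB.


lambda = c / f = 3.0000e+08 / 6.5678e+08 = 0.4567740 m
FSPL = 20 * log10(4*pi*12637/0.4567740) = 110.8 dB

110.8 dB


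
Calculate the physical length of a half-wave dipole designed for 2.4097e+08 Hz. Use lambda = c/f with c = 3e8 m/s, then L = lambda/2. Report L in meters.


lambda = c / f = 3.0000e+08 / 2.4097e+08 = 1.244968 m
L = lambda / 2 = 1.244968 / 2 = 0.6225 m

0.6225 m


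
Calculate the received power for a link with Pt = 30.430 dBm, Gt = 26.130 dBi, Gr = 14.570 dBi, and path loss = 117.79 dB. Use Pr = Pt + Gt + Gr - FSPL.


Pr = 30.430 + 26.130 + 14.570 - 117.79 = -46.66 dBm

-46.66 dBm


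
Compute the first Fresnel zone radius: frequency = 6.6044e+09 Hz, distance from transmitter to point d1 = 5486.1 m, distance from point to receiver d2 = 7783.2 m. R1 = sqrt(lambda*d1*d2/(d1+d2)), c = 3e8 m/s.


lambda = c / f = 3.0000e+08 / 6.6044e+09 = 0.04542426 m
R1 = sqrt(0.04542426 * 5486.1 * 7783.2 / (5486.1 + 7783.2)) = 12.09 m

12.09 m


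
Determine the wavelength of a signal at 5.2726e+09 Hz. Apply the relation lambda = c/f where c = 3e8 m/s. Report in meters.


lambda = c / f = 3.0000e+08 / 5.2726e+09 = 0.05690 m

0.05690 m


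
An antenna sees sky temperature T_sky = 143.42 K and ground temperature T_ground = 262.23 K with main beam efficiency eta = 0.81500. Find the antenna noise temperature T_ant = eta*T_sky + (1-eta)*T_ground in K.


T_ant = 0.81500 * 143.42 + (1 - 0.81500) * 262.23 = 165.4 K

165.4 K


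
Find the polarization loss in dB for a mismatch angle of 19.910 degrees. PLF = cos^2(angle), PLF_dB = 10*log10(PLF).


PLF_linear = cos^2(19.910 deg) = 0.8840300
PLF_dB = 10 * log10(0.8840300) = -0.5353 dB

-0.5353 dB


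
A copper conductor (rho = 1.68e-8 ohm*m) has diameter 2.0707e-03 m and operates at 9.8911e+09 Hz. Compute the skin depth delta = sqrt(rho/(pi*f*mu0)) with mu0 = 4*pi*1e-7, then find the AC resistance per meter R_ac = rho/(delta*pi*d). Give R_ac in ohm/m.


delta = sqrt(1.68e-8 / (pi * 9.8911e+09 * 4*pi*1e-7)) = 6.559224e-07 m
R_ac = 1.68e-8 / (6.559224e-07 * pi * 2.0707e-03) = 3.937 ohm/m

3.937 ohm/m


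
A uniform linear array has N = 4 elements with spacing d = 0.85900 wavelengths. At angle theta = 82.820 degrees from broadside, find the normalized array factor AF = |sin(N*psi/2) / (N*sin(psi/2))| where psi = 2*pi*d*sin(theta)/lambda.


psi = 2*pi*0.85900*sin(82.820 deg) = 5.354933 rad
AF = |sin(4*5.354933/2) / (4*sin(5.354933/2))| = 0.5358

0.5358


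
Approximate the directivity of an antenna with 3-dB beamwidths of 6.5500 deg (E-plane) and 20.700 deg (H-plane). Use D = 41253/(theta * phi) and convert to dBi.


D_linear = 41253 / (6.5500 * 20.700) = 304.2593
D_dBi = 10 * log10(304.2593) = 24.83 dBi

24.83 dBi


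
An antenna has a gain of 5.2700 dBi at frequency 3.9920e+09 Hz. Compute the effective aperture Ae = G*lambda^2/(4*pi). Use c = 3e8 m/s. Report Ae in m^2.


lambda = c / f = 3.0000e+08 / 3.9920e+09 = 0.07515030 m
G_linear = 10^(5.2700/10) = 3.365116
Ae = G_linear * lambda^2 / (4*pi) = 3.365116 * 0.07515030^2 / (4*pi) = 1.512e-03 m^2

1.512e-03 m^2


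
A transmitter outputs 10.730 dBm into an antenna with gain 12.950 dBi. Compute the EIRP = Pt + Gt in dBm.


EIRP = Pt + Gt = 10.730 + 12.950 = 23.68 dBm

23.68 dBm


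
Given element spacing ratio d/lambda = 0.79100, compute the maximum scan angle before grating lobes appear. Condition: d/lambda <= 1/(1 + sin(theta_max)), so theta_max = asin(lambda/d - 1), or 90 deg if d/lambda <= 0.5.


lambda/d - 1 = 1/0.79100 - 1 = 0.2642225
theta_max = asin(0.2642225) = 15.32 deg

15.32 deg


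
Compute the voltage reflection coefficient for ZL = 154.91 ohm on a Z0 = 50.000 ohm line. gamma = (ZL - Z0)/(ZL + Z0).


gamma = (154.91 - 50.000) / (154.91 + 50.000) = 0.5120

0.5120


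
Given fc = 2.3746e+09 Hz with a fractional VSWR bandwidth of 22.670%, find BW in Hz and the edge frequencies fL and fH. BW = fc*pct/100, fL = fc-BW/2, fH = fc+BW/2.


BW = 2.3746e+09 * 22.670/100 = 5.383218e+08 Hz
fL = 2.3746e+09 - 5.383218e+08/2 = 2.105e+09 Hz
fH = 2.3746e+09 + 5.383218e+08/2 = 2.644e+09 Hz

BW=5.383e+08 Hz, fL=2.105e+09 Hz, fH=2.644e+09 Hz


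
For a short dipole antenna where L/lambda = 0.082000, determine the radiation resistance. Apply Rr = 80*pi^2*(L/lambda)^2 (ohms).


Rr = 80 * pi^2 * (0.082000)^2 = 80 * 9.869604 * 6.724000e-03 = 5.309 ohm

5.309 ohm


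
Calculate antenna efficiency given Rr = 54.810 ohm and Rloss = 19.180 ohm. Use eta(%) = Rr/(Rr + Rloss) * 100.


eta = 54.810 / (54.810 + 19.180) * 100 = 74.08%

74.08%


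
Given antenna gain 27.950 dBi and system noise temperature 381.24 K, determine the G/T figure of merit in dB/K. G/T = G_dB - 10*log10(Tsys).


G/T = 27.950 - 10*log10(381.24) = 27.950 - 25.81198 = 2.138 dB/K

2.138 dB/K


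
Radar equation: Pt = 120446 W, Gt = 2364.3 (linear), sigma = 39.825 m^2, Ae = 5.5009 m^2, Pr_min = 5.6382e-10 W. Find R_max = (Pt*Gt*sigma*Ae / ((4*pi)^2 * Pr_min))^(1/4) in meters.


R^4 = 120446*2364.3*39.825*5.5009 / ((4*pi)^2 * 5.6382e-10) = 7.006874e+17
R_max = 7.006874e+17^0.25 = 28932 m

28932 m


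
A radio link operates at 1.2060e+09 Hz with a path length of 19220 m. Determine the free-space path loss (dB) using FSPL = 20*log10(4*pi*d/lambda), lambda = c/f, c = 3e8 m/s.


lambda = c / f = 3.0000e+08 / 1.2060e+09 = 0.2487562 m
FSPL = 20 * log10(4*pi*19220/0.2487562) = 119.7 dB

119.7 dB


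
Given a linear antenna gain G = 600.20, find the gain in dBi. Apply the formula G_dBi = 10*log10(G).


G_dBi = 10 * log10(600.20) = 27.78 dBi

27.78 dBi


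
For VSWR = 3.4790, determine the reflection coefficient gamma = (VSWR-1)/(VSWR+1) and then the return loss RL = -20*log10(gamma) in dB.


gamma = (3.4790 - 1) / (3.4790 + 1) = 0.5534718
RL = -20 * log10(0.5534718) = 5.138 dB

5.138 dB


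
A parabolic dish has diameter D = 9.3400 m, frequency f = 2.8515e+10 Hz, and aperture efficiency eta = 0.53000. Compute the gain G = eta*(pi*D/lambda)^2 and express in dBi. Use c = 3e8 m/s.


lambda = c / f = 3.0000e+08 / 2.8515e+10 = 0.01052078 m
G_linear = 0.53000 * (pi * 9.3400 / 0.01052078)^2 = 4.122622e+06
G_dBi = 10 * log10(4.122622e+06) = 66.15 dBi

66.15 dBi


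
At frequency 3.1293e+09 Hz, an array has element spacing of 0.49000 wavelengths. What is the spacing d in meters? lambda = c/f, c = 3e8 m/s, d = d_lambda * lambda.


lambda = c / f = 3.0000e+08 / 3.1293e+09 = 0.09586809 m
d = 0.49000 * 0.09586809 = 0.04698 m

0.04698 m


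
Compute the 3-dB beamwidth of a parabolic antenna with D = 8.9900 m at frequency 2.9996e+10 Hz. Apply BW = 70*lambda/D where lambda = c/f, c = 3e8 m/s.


lambda = c / f = 3.0000e+08 / 2.9996e+10 = 0.01000133 m
BW = 70 * 0.01000133 / 8.9900 = 0.07787 deg

0.07787 deg


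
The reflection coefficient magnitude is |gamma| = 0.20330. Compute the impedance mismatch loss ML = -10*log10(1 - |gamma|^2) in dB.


ML = -10 * log10(1 - 0.20330^2) = -10 * log10(0.95866911) = 0.1833 dB

0.1833 dB


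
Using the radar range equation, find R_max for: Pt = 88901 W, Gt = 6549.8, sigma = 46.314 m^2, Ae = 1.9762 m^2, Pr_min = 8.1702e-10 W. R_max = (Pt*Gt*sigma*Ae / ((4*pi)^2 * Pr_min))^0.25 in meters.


R^4 = 88901*6549.8*46.314*1.9762 / ((4*pi)^2 * 8.1702e-10) = 4.130717e+17
R_max = 4.130717e+17^0.25 = 25352 m

25352 m


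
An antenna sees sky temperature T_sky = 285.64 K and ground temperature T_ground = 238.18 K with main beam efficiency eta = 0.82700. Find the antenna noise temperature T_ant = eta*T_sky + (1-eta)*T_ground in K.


T_ant = 0.82700 * 285.64 + (1 - 0.82700) * 238.18 = 277.4 K

277.4 K


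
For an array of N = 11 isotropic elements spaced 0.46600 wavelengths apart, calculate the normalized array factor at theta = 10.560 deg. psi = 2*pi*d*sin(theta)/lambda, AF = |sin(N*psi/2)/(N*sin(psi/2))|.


psi = 2*pi*0.46600*sin(10.560 deg) = 0.5365936 rad
AF = |sin(11*0.5365936/2) / (11*sin(0.5365936/2))| = 0.06488

0.06488


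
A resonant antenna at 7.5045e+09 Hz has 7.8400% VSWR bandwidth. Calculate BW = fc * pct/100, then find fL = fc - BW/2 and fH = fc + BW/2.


BW = 7.5045e+09 * 7.8400/100 = 5.883528e+08 Hz
fL = 7.5045e+09 - 5.883528e+08/2 = 7.210e+09 Hz
fH = 7.5045e+09 + 5.883528e+08/2 = 7.799e+09 Hz

BW=5.884e+08 Hz, fL=7.210e+09 Hz, fH=7.799e+09 Hz


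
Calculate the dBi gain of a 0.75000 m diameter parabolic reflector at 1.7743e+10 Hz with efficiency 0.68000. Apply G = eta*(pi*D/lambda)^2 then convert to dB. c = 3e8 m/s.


lambda = c / f = 3.0000e+08 / 1.7743e+10 = 0.01690808 m
G_linear = 0.68000 * (pi * 0.75000 / 0.01690808)^2 = 13205.13
G_dBi = 10 * log10(13205.13) = 41.21 dBi

41.21 dBi


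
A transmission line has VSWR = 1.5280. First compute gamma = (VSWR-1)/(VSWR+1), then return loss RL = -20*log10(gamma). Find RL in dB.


gamma = (1.5280 - 1) / (1.5280 + 1) = 0.2088608
RL = -20 * log10(0.2088608) = 13.60 dB

13.60 dB


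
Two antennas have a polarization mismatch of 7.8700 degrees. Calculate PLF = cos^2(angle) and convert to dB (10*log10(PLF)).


PLF_linear = cos^2(7.8700 deg) = 0.9812513
PLF_dB = 10 * log10(0.9812513) = -0.08220 dB

-0.08220 dB


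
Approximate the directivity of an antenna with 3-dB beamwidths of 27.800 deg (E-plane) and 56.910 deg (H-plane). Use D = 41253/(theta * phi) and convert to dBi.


D_linear = 41253 / (27.800 * 56.910) = 26.07487
D_dBi = 10 * log10(26.07487) = 14.16 dBi

14.16 dBi


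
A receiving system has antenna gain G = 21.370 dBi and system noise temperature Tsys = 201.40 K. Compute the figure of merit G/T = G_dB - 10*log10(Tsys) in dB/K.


G/T = 21.370 - 10*log10(201.40) = 21.370 - 23.04059 = -1.671 dB/K

-1.671 dB/K


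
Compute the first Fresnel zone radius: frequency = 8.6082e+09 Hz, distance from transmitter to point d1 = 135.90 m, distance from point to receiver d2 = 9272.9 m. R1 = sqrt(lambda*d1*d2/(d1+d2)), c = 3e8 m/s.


lambda = c / f = 3.0000e+08 / 8.6082e+09 = 0.03485049 m
R1 = sqrt(0.03485049 * 135.90 * 9272.9 / (135.90 + 9272.9)) = 2.161 m

2.161 m


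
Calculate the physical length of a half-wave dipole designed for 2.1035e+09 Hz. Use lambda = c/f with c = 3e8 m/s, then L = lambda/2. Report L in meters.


lambda = c / f = 3.0000e+08 / 2.1035e+09 = 0.1426194 m
L = lambda / 2 = 0.1426194 / 2 = 0.07131 m

0.07131 m


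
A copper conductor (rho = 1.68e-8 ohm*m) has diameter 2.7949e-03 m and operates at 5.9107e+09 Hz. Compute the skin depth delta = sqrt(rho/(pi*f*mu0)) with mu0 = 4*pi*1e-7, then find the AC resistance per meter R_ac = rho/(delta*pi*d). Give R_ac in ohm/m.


delta = sqrt(1.68e-8 / (pi * 5.9107e+09 * 4*pi*1e-7)) = 8.485068e-07 m
R_ac = 1.68e-8 / (8.485068e-07 * pi * 2.7949e-03) = 2.255 ohm/m

2.255 ohm/m


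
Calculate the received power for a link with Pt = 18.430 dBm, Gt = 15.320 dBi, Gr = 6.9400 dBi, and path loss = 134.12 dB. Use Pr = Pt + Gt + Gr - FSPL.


Pr = 18.430 + 15.320 + 6.9400 - 134.12 = -93.43 dBm

-93.43 dBm


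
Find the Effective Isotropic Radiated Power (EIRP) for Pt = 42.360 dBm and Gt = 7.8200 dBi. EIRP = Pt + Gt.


EIRP = Pt + Gt = 42.360 + 7.8200 = 50.18 dBm

50.18 dBm


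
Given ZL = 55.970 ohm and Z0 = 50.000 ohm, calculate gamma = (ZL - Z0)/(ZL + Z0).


gamma = (55.970 - 50.000) / (55.970 + 50.000) = 0.05634

0.05634


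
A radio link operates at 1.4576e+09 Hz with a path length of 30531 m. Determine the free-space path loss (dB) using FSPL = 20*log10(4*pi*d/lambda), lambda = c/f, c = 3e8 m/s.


lambda = c / f = 3.0000e+08 / 1.4576e+09 = 0.2058178 m
FSPL = 20 * log10(4*pi*30531/0.2058178) = 125.4 dB

125.4 dB


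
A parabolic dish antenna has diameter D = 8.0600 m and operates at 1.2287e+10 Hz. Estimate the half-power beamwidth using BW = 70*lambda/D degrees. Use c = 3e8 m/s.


lambda = c / f = 3.0000e+08 / 1.2287e+10 = 0.02441605 m
BW = 70 * 0.02441605 / 8.0600 = 0.2121 deg

0.2121 deg


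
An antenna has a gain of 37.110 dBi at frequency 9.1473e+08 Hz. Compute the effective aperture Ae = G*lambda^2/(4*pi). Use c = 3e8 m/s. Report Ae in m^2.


lambda = c / f = 3.0000e+08 / 9.1473e+08 = 0.3279656 m
G_linear = 10^(37.110/10) = 5140.437
Ae = G_linear * lambda^2 / (4*pi) = 5140.437 * 0.3279656^2 / (4*pi) = 44.00 m^2

44.00 m^2


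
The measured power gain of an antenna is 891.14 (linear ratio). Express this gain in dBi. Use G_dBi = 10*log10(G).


G_dBi = 10 * log10(891.14) = 29.50 dBi

29.50 dBi


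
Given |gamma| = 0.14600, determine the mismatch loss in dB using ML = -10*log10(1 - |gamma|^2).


ML = -10 * log10(1 - 0.14600^2) = -10 * log10(0.978684) = 0.09358 dB

0.09358 dB


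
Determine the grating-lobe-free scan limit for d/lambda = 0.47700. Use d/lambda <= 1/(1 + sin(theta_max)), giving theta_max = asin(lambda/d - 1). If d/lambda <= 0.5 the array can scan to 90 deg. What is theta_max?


lambda/d - 1 = 1/0.47700 - 1 = 1.096436 >= 1
d/lambda <= 0.5, so the array can scan to endfire without grating lobes: theta_max = 90 deg

90 deg


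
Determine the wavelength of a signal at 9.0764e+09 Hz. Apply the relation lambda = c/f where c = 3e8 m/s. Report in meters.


lambda = c / f = 3.0000e+08 / 9.0764e+09 = 0.03305 m

0.03305 m


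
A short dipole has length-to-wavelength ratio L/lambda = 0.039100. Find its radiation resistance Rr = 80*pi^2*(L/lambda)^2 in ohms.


Rr = 80 * pi^2 * (0.039100)^2 = 80 * 9.869604 * 1.528810e-03 = 1.207 ohm

1.207 ohm


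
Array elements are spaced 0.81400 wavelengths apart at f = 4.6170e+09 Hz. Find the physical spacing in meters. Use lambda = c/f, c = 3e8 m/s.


lambda = c / f = 3.0000e+08 / 4.6170e+09 = 0.06497726 m
d = 0.81400 * 0.06497726 = 0.05289 m

0.05289 m


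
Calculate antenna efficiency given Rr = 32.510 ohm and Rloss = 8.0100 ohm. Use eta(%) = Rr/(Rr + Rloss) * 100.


eta = 32.510 / (32.510 + 8.0100) * 100 = 80.23%

80.23%


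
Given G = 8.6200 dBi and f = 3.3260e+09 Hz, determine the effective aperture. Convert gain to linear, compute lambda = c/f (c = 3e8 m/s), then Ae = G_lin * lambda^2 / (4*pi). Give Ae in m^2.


lambda = c / f = 3.0000e+08 / 3.3260e+09 = 0.09019844 m
G_linear = 10^(8.6200/10) = 7.277798
Ae = G_linear * lambda^2 / (4*pi) = 7.277798 * 0.09019844^2 / (4*pi) = 4.712e-03 m^2

4.712e-03 m^2


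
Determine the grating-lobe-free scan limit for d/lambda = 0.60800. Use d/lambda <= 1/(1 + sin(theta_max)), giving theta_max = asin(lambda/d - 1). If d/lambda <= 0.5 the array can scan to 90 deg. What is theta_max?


lambda/d - 1 = 1/0.60800 - 1 = 0.6447368
theta_max = asin(0.6447368) = 40.15 deg

40.15 deg


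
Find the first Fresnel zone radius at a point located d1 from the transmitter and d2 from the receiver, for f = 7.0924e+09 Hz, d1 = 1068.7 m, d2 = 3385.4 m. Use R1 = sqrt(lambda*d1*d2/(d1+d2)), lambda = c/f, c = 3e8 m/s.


lambda = c / f = 3.0000e+08 / 7.0924e+09 = 0.04229880 m
R1 = sqrt(0.04229880 * 1068.7 * 3385.4 / (1068.7 + 3385.4)) = 5.862 m

5.862 m


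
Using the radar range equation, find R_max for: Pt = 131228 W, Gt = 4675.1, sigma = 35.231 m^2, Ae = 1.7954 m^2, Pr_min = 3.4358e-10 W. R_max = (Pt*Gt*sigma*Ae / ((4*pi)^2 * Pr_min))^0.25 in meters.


R^4 = 131228*4675.1*35.231*1.7954 / ((4*pi)^2 * 3.4358e-10) = 7.152469e+17
R_max = 7.152469e+17^0.25 = 29081 m

29081 m


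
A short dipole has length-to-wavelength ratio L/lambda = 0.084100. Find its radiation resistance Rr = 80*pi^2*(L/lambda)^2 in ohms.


Rr = 80 * pi^2 * (0.084100)^2 = 80 * 9.869604 * 7.072810e-03 = 5.584 ohm

5.584 ohm


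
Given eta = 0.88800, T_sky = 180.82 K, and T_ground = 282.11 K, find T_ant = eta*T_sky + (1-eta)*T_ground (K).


T_ant = 0.88800 * 180.82 + (1 - 0.88800) * 282.11 = 192.2 K

192.2 K


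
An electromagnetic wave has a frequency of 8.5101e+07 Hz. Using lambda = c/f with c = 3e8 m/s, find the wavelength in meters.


lambda = c / f = 3.0000e+08 / 8.5101e+07 = 3.525 m

3.525 m


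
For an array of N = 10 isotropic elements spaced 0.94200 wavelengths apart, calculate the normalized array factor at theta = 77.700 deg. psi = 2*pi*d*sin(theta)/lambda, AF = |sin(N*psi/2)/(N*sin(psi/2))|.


psi = 2*pi*0.94200*sin(77.700 deg) = 5.782899 rad
AF = |sin(10*5.782899/2) / (10*sin(5.782899/2))| = 0.2413

0.2413


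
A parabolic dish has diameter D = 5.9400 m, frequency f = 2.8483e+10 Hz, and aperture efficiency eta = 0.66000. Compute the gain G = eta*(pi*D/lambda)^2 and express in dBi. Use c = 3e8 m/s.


lambda = c / f = 3.0000e+08 / 2.8483e+10 = 0.01053260 m
G_linear = 0.66000 * (pi * 5.9400 / 0.01053260)^2 = 2.071788e+06
G_dBi = 10 * log10(2.071788e+06) = 63.16 dBi

63.16 dBi


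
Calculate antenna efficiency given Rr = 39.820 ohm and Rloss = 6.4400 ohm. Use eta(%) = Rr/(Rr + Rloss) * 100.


eta = 39.820 / (39.820 + 6.4400) * 100 = 86.08%

86.08%


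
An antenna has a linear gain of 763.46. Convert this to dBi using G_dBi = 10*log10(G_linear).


G_dBi = 10 * log10(763.46) = 28.83 dBi

28.83 dBi


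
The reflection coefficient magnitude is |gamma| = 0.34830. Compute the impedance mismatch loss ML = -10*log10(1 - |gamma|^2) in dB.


ML = -10 * log10(1 - 0.34830^2) = -10 * log10(0.87868711) = 0.5617 dB

0.5617 dB


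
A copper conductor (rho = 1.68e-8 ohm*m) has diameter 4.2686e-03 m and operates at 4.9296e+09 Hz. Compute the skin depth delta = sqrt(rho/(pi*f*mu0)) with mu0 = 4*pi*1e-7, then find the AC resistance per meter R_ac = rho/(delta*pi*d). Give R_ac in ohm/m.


delta = sqrt(1.68e-8 / (pi * 4.9296e+09 * 4*pi*1e-7)) = 9.291138e-07 m
R_ac = 1.68e-8 / (9.291138e-07 * pi * 4.2686e-03) = 1.348 ohm/m

1.348 ohm/m


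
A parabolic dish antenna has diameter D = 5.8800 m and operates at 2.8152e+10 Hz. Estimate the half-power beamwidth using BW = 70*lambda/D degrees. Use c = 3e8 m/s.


lambda = c / f = 3.0000e+08 / 2.8152e+10 = 0.01065644 m
BW = 70 * 0.01065644 / 5.8800 = 0.1269 deg

0.1269 deg


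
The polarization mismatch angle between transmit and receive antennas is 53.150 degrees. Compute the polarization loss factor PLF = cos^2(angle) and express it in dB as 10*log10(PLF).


PLF_linear = cos^2(53.150 deg) = 0.3596666
PLF_dB = 10 * log10(0.3596666) = -4.441 dB

-4.441 dB


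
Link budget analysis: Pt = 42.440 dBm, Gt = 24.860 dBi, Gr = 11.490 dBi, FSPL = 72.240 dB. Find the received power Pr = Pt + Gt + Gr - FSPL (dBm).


Pr = 42.440 + 24.860 + 11.490 - 72.240 = 6.55 dBm

6.55 dBm


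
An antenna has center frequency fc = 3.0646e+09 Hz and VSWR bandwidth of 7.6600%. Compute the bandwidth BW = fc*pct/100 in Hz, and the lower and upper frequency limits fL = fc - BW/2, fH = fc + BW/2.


BW = 3.0646e+09 * 7.6600/100 = 2.347484e+08 Hz
fL = 3.0646e+09 - 2.347484e+08/2 = 2.947e+09 Hz
fH = 3.0646e+09 + 2.347484e+08/2 = 3.182e+09 Hz

BW=2.347e+08 Hz, fL=2.947e+09 Hz, fH=3.182e+09 Hz


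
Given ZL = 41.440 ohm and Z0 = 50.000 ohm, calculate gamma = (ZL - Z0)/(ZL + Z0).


gamma = (41.440 - 50.000) / (41.440 + 50.000) = -0.09361

-0.09361


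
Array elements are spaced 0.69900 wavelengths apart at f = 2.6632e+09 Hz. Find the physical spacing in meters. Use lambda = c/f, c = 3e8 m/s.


lambda = c / f = 3.0000e+08 / 2.6632e+09 = 0.1126464 m
d = 0.69900 * 0.1126464 = 0.07874 m

0.07874 m


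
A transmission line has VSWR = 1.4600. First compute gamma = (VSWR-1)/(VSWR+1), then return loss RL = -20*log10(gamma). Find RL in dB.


gamma = (1.4600 - 1) / (1.4600 + 1) = 0.1869919
RL = -20 * log10(0.1869919) = 14.56 dB

14.56 dB


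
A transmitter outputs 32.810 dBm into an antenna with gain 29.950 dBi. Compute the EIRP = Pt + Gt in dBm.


EIRP = Pt + Gt = 32.810 + 29.950 = 62.76 dBm

62.76 dBm


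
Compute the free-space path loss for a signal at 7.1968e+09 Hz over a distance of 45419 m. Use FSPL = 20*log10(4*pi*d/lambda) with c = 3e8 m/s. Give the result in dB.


lambda = c / f = 3.0000e+08 / 7.1968e+09 = 0.04168519 m
FSPL = 20 * log10(4*pi*45419/0.04168519) = 142.7 dB

142.7 dB


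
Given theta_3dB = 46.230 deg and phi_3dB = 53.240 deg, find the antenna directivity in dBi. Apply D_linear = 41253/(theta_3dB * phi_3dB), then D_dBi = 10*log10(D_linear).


D_linear = 41253 / (46.230 * 53.240) = 16.76076
D_dBi = 10 * log10(16.76076) = 12.24 dBi

12.24 dBi


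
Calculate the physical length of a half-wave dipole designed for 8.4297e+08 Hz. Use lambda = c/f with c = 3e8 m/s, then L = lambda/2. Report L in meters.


lambda = c / f = 3.0000e+08 / 8.4297e+08 = 0.3558846 m
L = lambda / 2 = 0.3558846 / 2 = 0.1779 m

0.1779 m


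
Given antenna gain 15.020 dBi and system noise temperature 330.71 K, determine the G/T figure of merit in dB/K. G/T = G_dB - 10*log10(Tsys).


G/T = 15.020 - 10*log10(330.71) = 15.020 - 25.19447 = -10.17 dB/K

-10.17 dB/K


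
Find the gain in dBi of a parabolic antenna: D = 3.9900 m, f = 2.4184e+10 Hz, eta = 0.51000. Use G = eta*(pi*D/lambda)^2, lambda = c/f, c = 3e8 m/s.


lambda = c / f = 3.0000e+08 / 2.4184e+10 = 0.01240490 m
G_linear = 0.51000 * (pi * 3.9900 / 0.01240490)^2 = 520749.9
G_dBi = 10 * log10(520749.9) = 57.17 dBi

57.17 dBi


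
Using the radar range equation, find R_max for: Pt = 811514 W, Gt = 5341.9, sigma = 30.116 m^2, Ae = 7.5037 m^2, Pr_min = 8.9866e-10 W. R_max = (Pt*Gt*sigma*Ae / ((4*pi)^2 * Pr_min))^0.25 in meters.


R^4 = 811514*5341.9*30.116*7.5037 / ((4*pi)^2 * 8.9866e-10) = 6.903183e+18
R_max = 6.903183e+18^0.25 = 51258 m

51258 m


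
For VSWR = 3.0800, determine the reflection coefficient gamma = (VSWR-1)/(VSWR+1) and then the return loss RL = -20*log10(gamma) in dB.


gamma = (3.0800 - 1) / (3.0800 + 1) = 0.5098039
RL = -20 * log10(0.5098039) = 5.852 dB

5.852 dB


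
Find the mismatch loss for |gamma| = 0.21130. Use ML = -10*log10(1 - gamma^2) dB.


ML = -10 * log10(1 - 0.21130^2) = -10 * log10(0.95535231) = 0.1984 dB

0.1984 dB


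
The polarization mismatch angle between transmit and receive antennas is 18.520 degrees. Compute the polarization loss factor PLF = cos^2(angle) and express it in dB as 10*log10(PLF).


PLF_linear = cos^2(18.520 deg) = 0.8991076
PLF_dB = 10 * log10(0.8991076) = -0.4619 dB

-0.4619 dB


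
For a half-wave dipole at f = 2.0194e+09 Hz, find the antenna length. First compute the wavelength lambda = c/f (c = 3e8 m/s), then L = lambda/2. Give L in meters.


lambda = c / f = 3.0000e+08 / 2.0194e+09 = 0.1485590 m
L = lambda / 2 = 0.1485590 / 2 = 0.07428 m

0.07428 m


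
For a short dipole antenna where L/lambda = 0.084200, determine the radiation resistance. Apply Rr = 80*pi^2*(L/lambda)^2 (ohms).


Rr = 80 * pi^2 * (0.084200)^2 = 80 * 9.869604 * 7.089640e-03 = 5.598 ohm

5.598 ohm


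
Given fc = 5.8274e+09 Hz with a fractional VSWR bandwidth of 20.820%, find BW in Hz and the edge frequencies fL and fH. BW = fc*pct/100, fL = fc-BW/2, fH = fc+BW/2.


BW = 5.8274e+09 * 20.820/100 = 1.213265e+09 Hz
fL = 5.8274e+09 - 1.213265e+09/2 = 5.221e+09 Hz
fH = 5.8274e+09 + 1.213265e+09/2 = 6.434e+09 Hz

BW=1.213e+09 Hz, fL=5.221e+09 Hz, fH=6.434e+09 Hz


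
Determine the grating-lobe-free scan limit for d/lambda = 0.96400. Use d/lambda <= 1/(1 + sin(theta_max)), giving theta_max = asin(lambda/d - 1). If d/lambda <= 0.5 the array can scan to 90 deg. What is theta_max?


lambda/d - 1 = 1/0.96400 - 1 = 0.03734440
theta_max = asin(0.03734440) = 2.140 deg

2.140 deg


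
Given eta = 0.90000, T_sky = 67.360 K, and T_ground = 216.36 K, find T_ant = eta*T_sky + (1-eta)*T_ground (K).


T_ant = 0.90000 * 67.360 + (1 - 0.90000) * 216.36 = 82.26 K

82.26 K


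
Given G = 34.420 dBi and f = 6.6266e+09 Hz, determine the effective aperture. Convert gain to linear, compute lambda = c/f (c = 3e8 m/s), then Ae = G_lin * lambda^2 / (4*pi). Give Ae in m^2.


lambda = c / f = 3.0000e+08 / 6.6266e+09 = 0.04527209 m
G_linear = 10^(34.420/10) = 2766.942
Ae = G_linear * lambda^2 / (4*pi) = 2766.942 * 0.04527209^2 / (4*pi) = 0.4513 m^2

0.4513 m^2


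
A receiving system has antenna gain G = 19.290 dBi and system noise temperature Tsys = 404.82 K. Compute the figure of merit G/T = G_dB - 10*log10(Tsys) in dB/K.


G/T = 19.290 - 10*log10(404.82) = 19.290 - 26.07262 = -6.783 dB/K

-6.783 dB/K


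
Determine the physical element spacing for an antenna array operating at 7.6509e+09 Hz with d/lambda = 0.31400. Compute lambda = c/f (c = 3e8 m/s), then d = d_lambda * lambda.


lambda = c / f = 3.0000e+08 / 7.6509e+09 = 0.03921107 m
d = 0.31400 * 0.03921107 = 0.01231 m

0.01231 m


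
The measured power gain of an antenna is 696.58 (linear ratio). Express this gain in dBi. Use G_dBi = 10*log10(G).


G_dBi = 10 * log10(696.58) = 28.43 dBi

28.43 dBi


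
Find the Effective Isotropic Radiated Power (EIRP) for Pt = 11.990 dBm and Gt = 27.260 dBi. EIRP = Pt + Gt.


EIRP = Pt + Gt = 11.990 + 27.260 = 39.25 dBm

39.25 dBm


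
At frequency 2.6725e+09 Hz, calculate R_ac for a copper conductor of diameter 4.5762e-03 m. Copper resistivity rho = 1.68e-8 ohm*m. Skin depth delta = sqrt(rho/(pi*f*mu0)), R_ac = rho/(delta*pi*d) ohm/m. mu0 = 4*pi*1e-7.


delta = sqrt(1.68e-8 / (pi * 2.6725e+09 * 4*pi*1e-7)) = 1.261874e-06 m
R_ac = 1.68e-8 / (1.261874e-06 * pi * 4.5762e-03) = 0.9261 ohm/m

0.9261 ohm/m


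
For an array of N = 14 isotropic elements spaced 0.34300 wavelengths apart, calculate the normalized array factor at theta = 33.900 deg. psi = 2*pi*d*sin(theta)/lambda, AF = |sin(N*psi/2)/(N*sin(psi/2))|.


psi = 2*pi*0.34300*sin(33.900 deg) = 1.202015 rad
AF = |sin(14*1.202015/2) / (14*sin(1.202015/2))| = 0.1070

0.1070


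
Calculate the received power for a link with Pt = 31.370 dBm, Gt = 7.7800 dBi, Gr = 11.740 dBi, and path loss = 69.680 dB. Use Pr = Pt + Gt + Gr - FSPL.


Pr = 31.370 + 7.7800 + 11.740 - 69.680 = -18.79 dBm

-18.79 dBm


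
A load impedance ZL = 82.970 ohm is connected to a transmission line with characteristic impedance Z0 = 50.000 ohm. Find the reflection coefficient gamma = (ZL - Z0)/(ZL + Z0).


gamma = (82.970 - 50.000) / (82.970 + 50.000) = 0.2480

0.2480


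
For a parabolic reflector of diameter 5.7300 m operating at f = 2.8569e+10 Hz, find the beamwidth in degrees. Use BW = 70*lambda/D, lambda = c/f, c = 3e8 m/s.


lambda = c / f = 3.0000e+08 / 2.8569e+10 = 0.01050089 m
BW = 70 * 0.01050089 / 5.7300 = 0.1283 deg

0.1283 deg


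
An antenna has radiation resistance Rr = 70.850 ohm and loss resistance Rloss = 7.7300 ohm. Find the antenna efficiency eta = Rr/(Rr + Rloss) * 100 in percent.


eta = 70.850 / (70.850 + 7.7300) * 100 = 90.16%

90.16%


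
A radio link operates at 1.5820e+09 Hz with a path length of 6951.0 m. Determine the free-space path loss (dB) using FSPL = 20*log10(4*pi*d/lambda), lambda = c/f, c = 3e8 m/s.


lambda = c / f = 3.0000e+08 / 1.5820e+09 = 0.1896334 m
FSPL = 20 * log10(4*pi*6951.0/0.1896334) = 113.3 dB

113.3 dB


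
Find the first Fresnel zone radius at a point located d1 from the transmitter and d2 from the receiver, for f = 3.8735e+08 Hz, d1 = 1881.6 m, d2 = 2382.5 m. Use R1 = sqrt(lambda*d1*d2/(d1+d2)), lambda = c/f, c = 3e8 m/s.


lambda = c / f = 3.0000e+08 / 3.8735e+08 = 0.7744934 m
R1 = sqrt(0.7744934 * 1881.6 * 2382.5 / (1881.6 + 2382.5)) = 28.53 m

28.53 m


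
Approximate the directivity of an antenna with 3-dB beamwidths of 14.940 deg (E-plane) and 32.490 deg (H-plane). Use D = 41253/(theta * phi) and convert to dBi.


D_linear = 41253 / (14.940 * 32.490) = 84.98753
D_dBi = 10 * log10(84.98753) = 19.29 dBi

19.29 dBi


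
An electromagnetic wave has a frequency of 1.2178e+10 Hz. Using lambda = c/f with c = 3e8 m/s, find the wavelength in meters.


lambda = c / f = 3.0000e+08 / 1.2178e+10 = 0.02463 m

0.02463 m


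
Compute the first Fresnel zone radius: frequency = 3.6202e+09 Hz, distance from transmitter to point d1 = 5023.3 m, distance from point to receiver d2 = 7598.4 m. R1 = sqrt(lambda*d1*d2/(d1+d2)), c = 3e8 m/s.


lambda = c / f = 3.0000e+08 / 3.6202e+09 = 0.08286835 m
R1 = sqrt(0.08286835 * 5023.3 * 7598.4 / (5023.3 + 7598.4)) = 15.83 m

15.83 m


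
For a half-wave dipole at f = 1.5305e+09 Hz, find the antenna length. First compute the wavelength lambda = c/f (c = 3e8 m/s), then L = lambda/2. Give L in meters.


lambda = c / f = 3.0000e+08 / 1.5305e+09 = 0.1960144 m
L = lambda / 2 = 0.1960144 / 2 = 0.09801 m

0.09801 m


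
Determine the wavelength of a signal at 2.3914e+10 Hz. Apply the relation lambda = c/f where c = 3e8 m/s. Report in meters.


lambda = c / f = 3.0000e+08 / 2.3914e+10 = 0.01254 m

0.01254 m


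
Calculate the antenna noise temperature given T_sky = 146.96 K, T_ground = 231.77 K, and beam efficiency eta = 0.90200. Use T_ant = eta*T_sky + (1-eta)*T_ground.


T_ant = 0.90200 * 146.96 + (1 - 0.90200) * 231.77 = 155.3 K

155.3 K


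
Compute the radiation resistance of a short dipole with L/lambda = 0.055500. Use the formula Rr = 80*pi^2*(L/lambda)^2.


Rr = 80 * pi^2 * (0.055500)^2 = 80 * 9.869604 * 3.080250e-03 = 2.432 ohm

2.432 ohm


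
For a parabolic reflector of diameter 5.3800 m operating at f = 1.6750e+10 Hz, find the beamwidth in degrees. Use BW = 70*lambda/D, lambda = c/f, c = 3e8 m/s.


lambda = c / f = 3.0000e+08 / 1.6750e+10 = 0.01791045 m
BW = 70 * 0.01791045 / 5.3800 = 0.2330 deg

0.2330 deg


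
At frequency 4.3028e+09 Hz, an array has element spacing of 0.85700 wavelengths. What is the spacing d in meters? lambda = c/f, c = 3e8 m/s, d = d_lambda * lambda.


lambda = c / f = 3.0000e+08 / 4.3028e+09 = 0.06972204 m
d = 0.85700 * 0.06972204 = 0.05975 m

0.05975 m


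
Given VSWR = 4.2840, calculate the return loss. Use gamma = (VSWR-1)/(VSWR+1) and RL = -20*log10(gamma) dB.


gamma = (4.2840 - 1) / (4.2840 + 1) = 0.6214989
RL = -20 * log10(0.6214989) = 4.131 dB

4.131 dB


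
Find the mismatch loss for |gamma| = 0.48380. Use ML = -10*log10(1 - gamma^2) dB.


ML = -10 * log10(1 - 0.48380^2) = -10 * log10(0.76593756) = 1.158 dB

1.158 dB


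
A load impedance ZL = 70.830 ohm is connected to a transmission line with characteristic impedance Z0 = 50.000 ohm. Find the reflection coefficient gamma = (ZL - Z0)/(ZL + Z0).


gamma = (70.830 - 50.000) / (70.830 + 50.000) = 0.1724

0.1724


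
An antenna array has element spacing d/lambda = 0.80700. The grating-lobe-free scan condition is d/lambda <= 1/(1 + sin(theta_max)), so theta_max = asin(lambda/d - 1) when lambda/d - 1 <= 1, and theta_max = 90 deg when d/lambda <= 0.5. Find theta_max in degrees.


lambda/d - 1 = 1/0.80700 - 1 = 0.2391574
theta_max = asin(0.2391574) = 13.84 deg

13.84 deg


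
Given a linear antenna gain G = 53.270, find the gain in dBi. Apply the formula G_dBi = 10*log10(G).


G_dBi = 10 * log10(53.270) = 17.26 dBi

17.26 dBi


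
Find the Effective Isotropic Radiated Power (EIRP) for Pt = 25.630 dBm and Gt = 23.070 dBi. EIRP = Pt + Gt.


EIRP = Pt + Gt = 25.630 + 23.070 = 48.70 dBm

48.70 dBm


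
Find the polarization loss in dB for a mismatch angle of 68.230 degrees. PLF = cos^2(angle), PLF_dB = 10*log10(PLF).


PLF_linear = cos^2(68.230 deg) = 0.1375532
PLF_dB = 10 * log10(0.1375532) = -8.615 dB

-8.615 dB


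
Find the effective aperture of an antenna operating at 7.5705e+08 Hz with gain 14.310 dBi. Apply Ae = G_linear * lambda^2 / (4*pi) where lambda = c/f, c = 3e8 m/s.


lambda = c / f = 3.0000e+08 / 7.5705e+08 = 0.3962750 m
G_linear = 10^(14.310/10) = 26.97739
Ae = G_linear * lambda^2 / (4*pi) = 26.97739 * 0.3962750^2 / (4*pi) = 0.3371 m^2

0.3371 m^2


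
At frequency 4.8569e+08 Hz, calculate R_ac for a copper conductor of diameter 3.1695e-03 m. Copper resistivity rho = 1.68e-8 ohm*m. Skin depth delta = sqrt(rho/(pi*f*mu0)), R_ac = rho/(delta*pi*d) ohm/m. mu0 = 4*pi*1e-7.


delta = sqrt(1.68e-8 / (pi * 4.8569e+08 * 4*pi*1e-7)) = 2.960024e-06 m
R_ac = 1.68e-8 / (2.960024e-06 * pi * 3.1695e-03) = 0.5700 ohm/m

0.5700 ohm/m


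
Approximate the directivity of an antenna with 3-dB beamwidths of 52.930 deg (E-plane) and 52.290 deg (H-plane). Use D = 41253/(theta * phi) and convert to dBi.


D_linear = 41253 / (52.930 * 52.290) = 14.90510
D_dBi = 10 * log10(14.90510) = 11.73 dBi

11.73 dBi
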